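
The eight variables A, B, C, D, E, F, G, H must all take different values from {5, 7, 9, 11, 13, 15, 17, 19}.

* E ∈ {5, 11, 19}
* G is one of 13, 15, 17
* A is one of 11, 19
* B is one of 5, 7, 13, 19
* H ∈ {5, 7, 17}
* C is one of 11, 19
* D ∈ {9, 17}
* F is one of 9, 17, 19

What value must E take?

The 8 variables together cover exactly {5, 7, 9, 11, 13, 15, 17, 19} — 8 values for 8 variables — and 15 appears only in G's list, so G = 15.
Among the 7 still-open variables, 13 fits only B (and all 7 values in {5, 7, 9, 11, 13, 17, 19} must be used), so B = 13.
The 6 still-open variables draw from only 6 values {5, 7, 9, 11, 17, 19}, so each is used; only H can be 7, hence H = 7.
The 5 still-open variables draw from only 5 values {5, 9, 11, 17, 19}, so each is used; only E can be 5, hence E = 5.

5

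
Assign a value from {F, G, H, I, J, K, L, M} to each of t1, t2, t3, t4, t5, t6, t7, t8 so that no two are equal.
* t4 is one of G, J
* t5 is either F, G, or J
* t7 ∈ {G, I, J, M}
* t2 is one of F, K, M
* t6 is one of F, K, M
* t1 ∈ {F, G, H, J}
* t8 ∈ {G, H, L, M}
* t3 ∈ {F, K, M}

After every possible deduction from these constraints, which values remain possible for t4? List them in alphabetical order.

The 8 variables together cover exactly {F, G, H, I, J, K, L, M} — 8 values for 8 variables — and I appears only in t7's list, so t7 = I.
The 7 still-open variables draw from only 7 values {F, G, H, J, K, L, M}, so each is used; only t8 can be L, hence t8 = L.
Among the 6 still-open variables, H fits only t1 (and all 6 values in {F, G, H, J, K, M} must be used), so t1 = H.
The 3 variables t2, t3, t6 are confined to {F, K, M}, which locks those values in; drop them from t5.
No further eliminations apply; t4 can still be any of G, J.

G, J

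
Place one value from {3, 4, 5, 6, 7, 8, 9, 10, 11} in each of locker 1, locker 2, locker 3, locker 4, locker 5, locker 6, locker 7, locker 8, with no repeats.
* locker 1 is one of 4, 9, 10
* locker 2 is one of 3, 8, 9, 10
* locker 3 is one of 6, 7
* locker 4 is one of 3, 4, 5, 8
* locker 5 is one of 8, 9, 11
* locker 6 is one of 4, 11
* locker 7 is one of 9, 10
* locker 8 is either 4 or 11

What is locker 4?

5

locker 6 and locker 8 between them cover only {4, 11} — a naked pair. Remove those values from locker 1, locker 4, locker 5.
locker 1 and locker 7 between them cover only {9, 10} — a naked pair. Remove those values from locker 2, locker 5.
locker 5 has just one choice, so locker 5 = 8. So locker 2, locker 4 can't be 8.
locker 2's domain is down to {3}, so locker 2 = 3. Remove 3 from locker 4.
So locker 4 = 5.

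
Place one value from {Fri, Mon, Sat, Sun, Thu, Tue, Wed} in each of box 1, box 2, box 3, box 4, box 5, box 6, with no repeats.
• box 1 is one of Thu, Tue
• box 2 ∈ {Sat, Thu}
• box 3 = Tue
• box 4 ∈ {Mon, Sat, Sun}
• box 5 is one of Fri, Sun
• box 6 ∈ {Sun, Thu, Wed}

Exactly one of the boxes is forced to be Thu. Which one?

box 1

box 3 has just one choice, so box 3 = Tue. Eliminate Tue elsewhere: box 1.
So Thu goes to box 1.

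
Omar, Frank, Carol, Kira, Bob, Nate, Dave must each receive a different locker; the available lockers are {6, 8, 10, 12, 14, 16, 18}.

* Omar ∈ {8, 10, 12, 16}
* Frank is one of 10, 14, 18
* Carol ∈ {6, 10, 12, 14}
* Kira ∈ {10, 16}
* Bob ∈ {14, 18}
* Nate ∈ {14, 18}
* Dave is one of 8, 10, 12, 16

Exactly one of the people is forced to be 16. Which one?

Kira

Among the 7 variables, 6 fits only Carol (and all 7 values in {6, 8, 10, 12, 14, 16, 18} must be used), so Carol = 6.
Bob and Nate between them cover only {14, 18} — a naked pair. Remove those values from Frank.
Frank must be 10 (only option left). So Omar, Kira, Dave can't be 10.
So 16 goes to Kira.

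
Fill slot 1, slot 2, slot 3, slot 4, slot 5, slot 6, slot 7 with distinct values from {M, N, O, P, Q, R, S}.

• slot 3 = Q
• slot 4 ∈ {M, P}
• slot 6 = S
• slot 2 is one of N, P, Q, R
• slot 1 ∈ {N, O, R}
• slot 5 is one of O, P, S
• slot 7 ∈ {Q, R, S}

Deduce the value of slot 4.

M

slot 3 must be Q (only option left). Remove Q from slot 2, slot 7.
slot 6 has just one choice, so slot 6 = S. So slot 5, slot 7 can't be S.
slot 7 has just one choice, so slot 7 = R. Remove R from slot 1, slot 2.
The 4 still-open variables together cover exactly {M, N, O, P} — 4 values for 4 variables — and M appears only in slot 4's list, so slot 4 = M.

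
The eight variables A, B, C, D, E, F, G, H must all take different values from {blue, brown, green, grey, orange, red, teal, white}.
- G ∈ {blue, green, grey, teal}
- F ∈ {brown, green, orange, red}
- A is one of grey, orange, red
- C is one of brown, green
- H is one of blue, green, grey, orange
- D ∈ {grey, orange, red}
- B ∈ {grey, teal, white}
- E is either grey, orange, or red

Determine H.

Among the 8 variables, white fits only B (and all 8 values in {blue, brown, green, grey, orange, red, teal, white} must be used), so B = white.
Among the 7 still-open variables, teal fits only G (and all 7 values in {blue, brown, green, grey, orange, red, teal} must be used), so G = teal.
The 6 still-open variables together cover exactly {blue, brown, green, grey, orange, red} — 6 values for 6 variables — and blue appears only in H's list, so H = blue.

blue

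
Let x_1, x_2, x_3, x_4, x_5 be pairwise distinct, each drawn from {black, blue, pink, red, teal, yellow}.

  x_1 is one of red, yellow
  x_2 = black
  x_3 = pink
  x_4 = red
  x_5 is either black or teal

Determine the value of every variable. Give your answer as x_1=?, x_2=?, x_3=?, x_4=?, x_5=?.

x_1=yellow, x_2=black, x_3=pink, x_4=red, x_5=teal

x_2 must be black (only option left). Eliminate black elsewhere: x_5.
That leaves x_3 = pink.
That leaves x_4 = red. So x_1 can't be red.
x_5 must be teal (only option left).
x_1's domain is down to {yellow}, so x_1 = yellow.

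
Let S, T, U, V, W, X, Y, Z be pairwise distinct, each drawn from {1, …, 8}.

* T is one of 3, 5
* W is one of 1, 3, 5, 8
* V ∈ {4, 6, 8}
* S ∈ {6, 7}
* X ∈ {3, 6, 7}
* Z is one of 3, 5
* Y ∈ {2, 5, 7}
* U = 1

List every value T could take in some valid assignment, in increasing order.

3, 5

U's domain is down to {1}, so U = 1. Remove 1 from W.
The 7 still-open variables together cover exactly {2, 3, 4, 5, 6, 7, 8} — 7 values for 7 variables — and 2 appears only in Y's list, so Y = 2.
Among the 6 still-open variables, 4 fits only V (and all 6 values in {3, 4, 5, 6, 7, 8} must be used), so V = 4.
The 5 still-open variables together cover exactly {3, 5, 6, 7, 8} — 5 values for 5 variables — and 8 appears only in W's list, so W = 8.
T and Z share exactly the 2 values {3, 5}; by pigeonhole those values go to them, so strike 3, 5 from X.
No further eliminations apply; T can still be any of 3, 5.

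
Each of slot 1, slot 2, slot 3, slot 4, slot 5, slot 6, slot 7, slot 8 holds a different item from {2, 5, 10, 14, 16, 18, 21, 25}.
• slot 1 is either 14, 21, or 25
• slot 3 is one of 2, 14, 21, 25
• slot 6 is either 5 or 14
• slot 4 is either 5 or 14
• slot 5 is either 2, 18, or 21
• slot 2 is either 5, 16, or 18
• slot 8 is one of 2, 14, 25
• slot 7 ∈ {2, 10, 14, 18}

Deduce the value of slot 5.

18

Among the 8 variables, 10 fits only slot 7 (and all 8 values in {2, 5, 10, 14, 16, 18, 21, 25} must be used), so slot 7 = 10.
The 7 still-open variables together cover exactly {2, 5, 14, 16, 18, 21, 25} — 7 values for 7 variables — and 16 appears only in slot 2's list, so slot 2 = 16.
The 6 still-open variables draw from only 6 values {2, 5, 14, 18, 21, 25}, so each is used; only slot 5 can be 18, hence slot 5 = 18.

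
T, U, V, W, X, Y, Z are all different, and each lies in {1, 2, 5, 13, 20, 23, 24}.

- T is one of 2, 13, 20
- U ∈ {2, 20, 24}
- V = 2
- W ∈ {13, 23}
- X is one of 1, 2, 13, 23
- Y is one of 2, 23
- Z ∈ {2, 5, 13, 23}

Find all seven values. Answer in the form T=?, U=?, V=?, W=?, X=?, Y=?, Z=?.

T=20, U=24, V=2, W=13, X=1, Y=23, Z=5

V has just one choice, so V = 2. Remove 2 from T, U, X, Y, Z.
Y's domain is down to {23}, so Y = 23. Strike 23 from W, X, Z.
W has just one choice, so W = 13. Eliminate 13 elsewhere: T, X, Z.
X has just one choice, so X = 1.
That leaves Z = 5.
T has just one choice, so T = 20. Strike 20 from U.
That leaves U = 24.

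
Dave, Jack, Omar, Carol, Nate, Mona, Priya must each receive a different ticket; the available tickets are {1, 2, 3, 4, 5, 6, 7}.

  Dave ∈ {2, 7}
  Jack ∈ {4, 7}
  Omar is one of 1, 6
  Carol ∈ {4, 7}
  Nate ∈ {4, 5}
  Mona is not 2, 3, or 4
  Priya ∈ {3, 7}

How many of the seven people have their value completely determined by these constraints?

The 7 variables draw from only 7 values {1, 2, 3, 4, 5, 6, 7}, so each is used; only Dave can be 2, hence Dave = 2.
The 6 still-open variables together cover exactly {1, 3, 4, 5, 6, 7} — 6 values for 6 variables — and 3 appears only in Priya's list, so Priya = 3.
Jack and Carol share exactly the 2 values {4, 7}; by pigeonhole those values go to them, so strike 4, 7 from Nate, Mona.
Nate must be 5 (only option left). So Mona can't be 5.
Determined: Dave=2, Nate=5, Priya=3. The other people each still have more than one consistent value. That makes 3.

3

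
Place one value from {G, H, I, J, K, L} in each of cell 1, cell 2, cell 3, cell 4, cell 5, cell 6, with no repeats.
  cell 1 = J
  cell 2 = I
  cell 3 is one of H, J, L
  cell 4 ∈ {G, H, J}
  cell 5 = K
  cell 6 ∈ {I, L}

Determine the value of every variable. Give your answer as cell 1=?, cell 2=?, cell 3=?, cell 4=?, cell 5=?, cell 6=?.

cell 1 must be J (only option left). So cell 3, cell 4 can't be J.
That leaves cell 2 = I. So cell 6 can't be I.
cell 5's domain is down to {K}, so cell 5 = K.
That leaves cell 6 = L. Remove L from cell 3.
cell 3 has just one choice, so cell 3 = H. Remove H from cell 4.
cell 4's domain is down to {G}, so cell 4 = G.

cell 1=J, cell 2=I, cell 3=H, cell 4=G, cell 5=K, cell 6=L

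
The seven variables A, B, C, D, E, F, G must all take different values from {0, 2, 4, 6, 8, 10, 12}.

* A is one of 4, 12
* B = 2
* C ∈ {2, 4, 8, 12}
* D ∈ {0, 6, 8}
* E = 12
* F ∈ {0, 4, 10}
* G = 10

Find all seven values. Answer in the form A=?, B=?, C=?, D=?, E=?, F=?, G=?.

B must be 2 (only option left). Eliminate 2 elsewhere: C.
E's domain is down to {12}, so E = 12. Strike 12 from A, C.
G has just one choice, so G = 10. Strike 10 from F.
A has just one choice, so A = 4. Strike 4 from C, F.
C must be 8 (only option left). Strike 8 from D.
F's domain is down to {0}, so F = 0. So D can't be 0.
D must be 6 (only option left).

A=4, B=2, C=8, D=6, E=12, F=0, G=10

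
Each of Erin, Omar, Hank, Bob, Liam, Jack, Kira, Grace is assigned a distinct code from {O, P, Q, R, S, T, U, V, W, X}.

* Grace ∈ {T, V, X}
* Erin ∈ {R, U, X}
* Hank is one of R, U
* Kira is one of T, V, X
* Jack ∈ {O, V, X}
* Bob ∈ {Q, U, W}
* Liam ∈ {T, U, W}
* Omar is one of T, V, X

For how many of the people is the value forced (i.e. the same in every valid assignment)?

3

Among the 8 variables, O fits only Jack (and all 8 values in {O, Q, R, T, U, V, W, X} must be used), so Jack = O.
Among the 7 still-open variables, Q fits only Bob (and all 7 values in {Q, R, T, U, V, W, X} must be used), so Bob = Q.
The 6 still-open variables draw from only 6 values {R, T, U, V, W, X}, so each is used; only Liam can be W, hence Liam = W.
Omar, Kira, Grace between them cover only {T, V, X} — a naked triple. Remove those values from Erin.
Determined: Bob=Q, Liam=W, Jack=O. The other people each still have more than one consistent value. That makes 3.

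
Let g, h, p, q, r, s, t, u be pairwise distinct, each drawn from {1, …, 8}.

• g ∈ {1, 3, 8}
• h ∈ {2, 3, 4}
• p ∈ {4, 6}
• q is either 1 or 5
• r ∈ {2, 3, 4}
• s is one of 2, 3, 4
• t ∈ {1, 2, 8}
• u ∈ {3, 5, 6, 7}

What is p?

6

The 8 variables together cover exactly {1, 2, 3, 4, 5, 6, 7, 8} — 8 values for 8 variables — and 7 appears only in u's list, so u = 7.
Among the 7 still-open variables, 5 fits only q (and all 7 values in {1, 2, 3, 4, 5, 6, 8} must be used), so q = 5.
Among the 6 still-open variables, 6 fits only p (and all 6 values in {1, 2, 3, 4, 6, 8} must be used), so p = 6.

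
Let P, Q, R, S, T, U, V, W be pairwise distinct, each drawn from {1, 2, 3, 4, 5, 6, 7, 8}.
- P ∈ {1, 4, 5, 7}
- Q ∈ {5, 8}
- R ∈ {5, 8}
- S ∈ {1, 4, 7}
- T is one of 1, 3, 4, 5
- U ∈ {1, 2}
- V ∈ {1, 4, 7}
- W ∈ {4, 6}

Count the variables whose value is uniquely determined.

The 8 variables draw from only 8 values {1, 2, 3, 4, 5, 6, 7, 8}, so each is used; only U can be 2, hence U = 2.
Among the 7 still-open variables, 3 fits only T (and all 7 values in {1, 3, 4, 5, 6, 7, 8} must be used), so T = 3.
The 6 still-open variables draw from only 6 values {1, 4, 5, 6, 7, 8}, so each is used; only W can be 6, hence W = 6.
Q and R share exactly the 2 values {5, 8}; by pigeonhole those values go to them, so strike 5, 8 from P.
Determined: T=3, U=2, W=6. The other variables each still have more than one consistent value. That makes 3.

3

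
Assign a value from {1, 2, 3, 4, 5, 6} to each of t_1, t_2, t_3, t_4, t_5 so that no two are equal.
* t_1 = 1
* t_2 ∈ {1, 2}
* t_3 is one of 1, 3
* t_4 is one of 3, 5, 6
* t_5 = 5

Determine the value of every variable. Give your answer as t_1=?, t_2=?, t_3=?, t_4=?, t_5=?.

t_1's domain is down to {1}, so t_1 = 1. So t_2, t_3 can't be 1.
t_2's domain is down to {2}, so t_2 = 2.
That leaves t_3 = 3. Remove 3 from t_4.
t_5 has just one choice, so t_5 = 5. Remove 5 from t_4.
t_4 has just one choice, so t_4 = 6.

t_1=1, t_2=2, t_3=3, t_4=6, t_5=5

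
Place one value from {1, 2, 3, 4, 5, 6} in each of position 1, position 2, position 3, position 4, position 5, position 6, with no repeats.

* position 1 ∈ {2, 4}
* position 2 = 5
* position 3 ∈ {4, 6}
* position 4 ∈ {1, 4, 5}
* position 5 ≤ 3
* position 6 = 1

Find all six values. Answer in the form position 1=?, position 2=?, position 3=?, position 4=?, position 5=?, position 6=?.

position 1=2, position 2=5, position 3=6, position 4=4, position 5=3, position 6=1

position 2 has just one choice, so position 2 = 5. So position 4 can't be 5.
position 6 has just one choice, so position 6 = 1. Strike 1 from position 4, position 5.
That leaves position 4 = 4. Eliminate 4 elsewhere: position 1, position 3.
That leaves position 1 = 2. Eliminate 2 elsewhere: position 5.
position 3 must be 6 (only option left).
position 5 must be 3 (only option left).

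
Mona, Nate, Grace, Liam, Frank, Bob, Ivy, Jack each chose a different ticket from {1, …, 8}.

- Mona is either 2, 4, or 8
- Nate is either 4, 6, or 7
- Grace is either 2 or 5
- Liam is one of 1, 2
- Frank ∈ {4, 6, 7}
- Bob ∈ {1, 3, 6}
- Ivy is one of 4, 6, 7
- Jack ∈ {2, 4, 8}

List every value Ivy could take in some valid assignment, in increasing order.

The 8 variables together cover exactly {1, 2, 3, 4, 5, 6, 7, 8} — 8 values for 8 variables — and 3 appears only in Bob's list, so Bob = 3.
Among the 7 still-open variables, 1 fits only Liam (and all 7 values in {1, 2, 4, 5, 6, 7, 8} must be used), so Liam = 1.
Among the 6 still-open variables, 5 fits only Grace (and all 6 values in {2, 4, 5, 6, 7, 8} must be used), so Grace = 5.
The 3 variables Nate, Frank, Ivy are confined to {4, 6, 7}, which locks those values in; drop them from Mona, Jack.
No further eliminations apply; Ivy can still be any of 4, 6, 7.

4, 6, 7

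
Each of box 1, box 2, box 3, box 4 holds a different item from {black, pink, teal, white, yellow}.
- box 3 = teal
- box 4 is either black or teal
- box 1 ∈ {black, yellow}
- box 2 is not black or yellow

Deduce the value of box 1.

box 3 must be teal (only option left). Strike teal from box 2, box 4.
box 4 has just one choice, so box 4 = black. Remove black from box 1.
So box 1 = yellow.

yellow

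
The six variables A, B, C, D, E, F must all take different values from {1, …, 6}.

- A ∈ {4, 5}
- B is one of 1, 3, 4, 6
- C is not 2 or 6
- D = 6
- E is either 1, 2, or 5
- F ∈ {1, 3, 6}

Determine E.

2

D has just one choice, so D = 6. So B, F can't be 6.
The 5 still-open variables together cover exactly {1, 2, 3, 4, 5} — 5 values for 5 variables — and 2 appears only in E's list, so E = 2.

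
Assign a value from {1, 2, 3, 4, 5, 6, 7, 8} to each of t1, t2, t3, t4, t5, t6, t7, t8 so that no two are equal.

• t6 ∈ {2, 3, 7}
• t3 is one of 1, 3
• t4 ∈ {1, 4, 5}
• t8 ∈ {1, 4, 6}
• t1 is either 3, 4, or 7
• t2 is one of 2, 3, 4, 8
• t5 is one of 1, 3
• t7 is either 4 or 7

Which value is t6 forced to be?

The 8 variables together cover exactly {1, 2, 3, 4, 5, 6, 7, 8} — 8 values for 8 variables — and 5 appears only in t4's list, so t4 = 5.
The 7 still-open variables together cover exactly {1, 2, 3, 4, 6, 7, 8} — 7 values for 7 variables — and 6 appears only in t8's list, so t8 = 6.
The 6 still-open variables together cover exactly {1, 2, 3, 4, 7, 8} — 6 values for 6 variables — and 8 appears only in t2's list, so t2 = 8.
The 5 still-open variables draw from only 5 values {1, 2, 3, 4, 7}, so each is used; only t6 can be 2, hence t6 = 2.

2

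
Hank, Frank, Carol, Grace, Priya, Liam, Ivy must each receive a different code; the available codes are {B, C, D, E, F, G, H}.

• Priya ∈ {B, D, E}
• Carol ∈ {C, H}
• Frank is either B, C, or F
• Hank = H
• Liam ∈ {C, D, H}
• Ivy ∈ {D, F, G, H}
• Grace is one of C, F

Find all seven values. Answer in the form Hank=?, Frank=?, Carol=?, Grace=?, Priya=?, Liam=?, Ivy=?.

Hank's domain is down to {H}, so Hank = H. Eliminate H elsewhere: Carol, Liam, Ivy.
Carol must be C (only option left). So Frank, Grace, Liam can't be C.
Grace's domain is down to {F}, so Grace = F. Remove F from Frank, Ivy.
Liam must be D (only option left). So Priya, Ivy can't be D.
Ivy must be G (only option left).
Frank has just one choice, so Frank = B. So Priya can't be B.
That leaves Priya = E.

Hank=H, Frank=B, Carol=C, Grace=F, Priya=E, Liam=D, Ivy=G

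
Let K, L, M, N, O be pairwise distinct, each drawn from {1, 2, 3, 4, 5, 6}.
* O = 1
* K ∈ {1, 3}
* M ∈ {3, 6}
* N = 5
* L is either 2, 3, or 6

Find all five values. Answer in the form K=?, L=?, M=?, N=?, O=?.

K=3, L=2, M=6, N=5, O=1

N must be 5 (only option left).
That leaves O = 1. Eliminate 1 elsewhere: K.
That leaves K = 3. Eliminate 3 elsewhere: L, M.
M has just one choice, so M = 6. So L can't be 6.
That leaves L = 2.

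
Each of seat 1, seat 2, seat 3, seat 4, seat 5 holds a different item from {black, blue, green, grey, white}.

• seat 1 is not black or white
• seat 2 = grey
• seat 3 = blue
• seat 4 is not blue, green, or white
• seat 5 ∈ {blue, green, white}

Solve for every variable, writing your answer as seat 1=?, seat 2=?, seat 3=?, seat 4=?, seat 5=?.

seat 1=green, seat 2=grey, seat 3=blue, seat 4=black, seat 5=white

seat 2 has just one choice, so seat 2 = grey. Eliminate grey elsewhere: seat 1, seat 4.
seat 3 must be blue (only option left). Eliminate blue elsewhere: seat 1, seat 5.
seat 4's domain is down to {black}, so seat 4 = black.
seat 1 has just one choice, so seat 1 = green. Eliminate green elsewhere: seat 5.
seat 5 must be white (only option left).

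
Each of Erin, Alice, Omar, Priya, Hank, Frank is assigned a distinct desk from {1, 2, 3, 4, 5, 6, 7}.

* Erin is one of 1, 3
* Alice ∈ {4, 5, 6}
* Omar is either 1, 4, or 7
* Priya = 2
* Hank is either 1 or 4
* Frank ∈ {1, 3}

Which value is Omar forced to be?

7

Priya must be 2 (only option left).
Erin and Frank between them cover only {1, 3} — a naked pair. Remove those values from Omar, Hank.
Hank must be 4 (only option left). Strike 4 from Alice, Omar.
So Omar = 7.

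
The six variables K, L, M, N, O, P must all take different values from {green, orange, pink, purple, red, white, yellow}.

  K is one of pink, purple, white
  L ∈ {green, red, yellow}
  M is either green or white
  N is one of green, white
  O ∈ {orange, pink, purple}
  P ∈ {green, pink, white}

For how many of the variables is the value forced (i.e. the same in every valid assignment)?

3

M and N between them cover only {green, white} — a naked pair. Remove those values from K, L, P.
That leaves P = pink. So K, O can't be pink.
K has just one choice, so K = purple. So O can't be purple.
O must be orange (only option left).
Determined: K=purple, O=orange, P=pink. The other variables each still have more than one consistent value. That makes 3.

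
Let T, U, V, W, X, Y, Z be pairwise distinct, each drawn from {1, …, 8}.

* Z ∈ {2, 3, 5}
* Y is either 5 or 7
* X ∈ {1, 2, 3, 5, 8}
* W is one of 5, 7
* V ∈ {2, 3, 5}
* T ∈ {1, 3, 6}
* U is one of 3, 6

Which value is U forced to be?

The 7 variables together cover exactly {1, 2, 3, 5, 6, 7, 8} — 7 values for 7 variables — and 8 appears only in X's list, so X = 8.
Among the 6 still-open variables, 1 fits only T (and all 6 values in {1, 2, 3, 5, 6, 7} must be used), so T = 1.
Among the 5 still-open variables, 6 fits only U (and all 5 values in {2, 3, 5, 6, 7} must be used), so U = 6.

6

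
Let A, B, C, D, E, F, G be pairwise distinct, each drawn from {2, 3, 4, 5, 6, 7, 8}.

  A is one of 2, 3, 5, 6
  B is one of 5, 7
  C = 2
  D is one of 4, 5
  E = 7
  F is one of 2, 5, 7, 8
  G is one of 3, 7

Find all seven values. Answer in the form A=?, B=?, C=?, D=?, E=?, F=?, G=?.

A=6, B=5, C=2, D=4, E=7, F=8, G=3

C must be 2 (only option left). Remove 2 from A, F.
E's domain is down to {7}, so E = 7. Eliminate 7 elsewhere: B, F, G.
That leaves G = 3. Strike 3 from A.
That leaves B = 5. Remove 5 from A, D, F.
That leaves D = 4.
F has just one choice, so F = 8.
A's domain is down to {6}, so A = 6.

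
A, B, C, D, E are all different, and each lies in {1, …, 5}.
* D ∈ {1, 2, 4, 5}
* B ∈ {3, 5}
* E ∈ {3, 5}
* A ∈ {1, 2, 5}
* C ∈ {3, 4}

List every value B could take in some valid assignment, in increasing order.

B and E share exactly the 2 values {3, 5}; by pigeonhole those values go to them, so strike 3, 5 from A, C, D.
That leaves C = 4. Remove 4 from D.
No further eliminations apply; B can still be any of 3, 5.

3, 5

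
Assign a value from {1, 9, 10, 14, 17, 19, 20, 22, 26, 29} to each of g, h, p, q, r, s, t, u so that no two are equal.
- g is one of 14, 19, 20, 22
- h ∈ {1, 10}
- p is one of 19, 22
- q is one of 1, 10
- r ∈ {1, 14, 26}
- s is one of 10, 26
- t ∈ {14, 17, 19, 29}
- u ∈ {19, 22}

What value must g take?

20

The 2 variables h and q are confined to {1, 10}, which locks those values in; drop them from r, s.
s's domain is down to {26}, so s = 26. Eliminate 26 elsewhere: r.
r's domain is down to {14}, so r = 14. Remove 14 from g, t.
p and u between them cover only {19, 22} — a naked pair. Remove those values from g, t.
So g = 20.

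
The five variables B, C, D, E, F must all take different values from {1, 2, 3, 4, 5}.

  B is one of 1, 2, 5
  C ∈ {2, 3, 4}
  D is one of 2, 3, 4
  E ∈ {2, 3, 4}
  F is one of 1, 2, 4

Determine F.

1

The 5 variables draw from only 5 values {1, 2, 3, 4, 5}, so each is used; only B can be 5, hence B = 5.
The 4 still-open variables together cover exactly {1, 2, 3, 4} — 4 values for 4 variables — and 1 appears only in F's list, so F = 1.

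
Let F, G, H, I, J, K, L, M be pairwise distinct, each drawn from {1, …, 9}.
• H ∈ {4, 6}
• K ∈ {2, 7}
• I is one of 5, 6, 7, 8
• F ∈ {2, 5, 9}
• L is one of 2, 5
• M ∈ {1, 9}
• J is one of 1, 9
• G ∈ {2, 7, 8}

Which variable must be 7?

The 8 variables together cover exactly {1, 2, 4, 5, 6, 7, 8, 9} — 8 values for 8 variables — and 4 appears only in H's list, so H = 4.
The 7 still-open variables draw from only 7 values {1, 2, 5, 6, 7, 8, 9}, so each is used; only I can be 6, hence I = 6.
Among the 6 still-open variables, 8 fits only G (and all 6 values in {1, 2, 5, 7, 8, 9} must be used), so G = 8.
The 5 still-open variables together cover exactly {1, 2, 5, 7, 9} — 5 values for 5 variables — and 7 appears only in K's list, so K = 7.

K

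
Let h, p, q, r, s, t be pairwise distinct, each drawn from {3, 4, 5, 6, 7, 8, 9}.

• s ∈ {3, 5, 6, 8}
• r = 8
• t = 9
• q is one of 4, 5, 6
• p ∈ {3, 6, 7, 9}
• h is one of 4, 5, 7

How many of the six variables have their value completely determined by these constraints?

2

r must be 8 (only option left). Strike 8 from s.
That leaves t = 9. Eliminate 9 elsewhere: p.
Determined: r=8, t=9. The other variables each still have more than one consistent value. That makes 2.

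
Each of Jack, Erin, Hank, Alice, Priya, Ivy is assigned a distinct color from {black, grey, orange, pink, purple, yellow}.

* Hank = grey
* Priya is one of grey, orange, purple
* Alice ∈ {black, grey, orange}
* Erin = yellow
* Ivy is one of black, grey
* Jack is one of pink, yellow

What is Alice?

Erin must be yellow (only option left). Strike yellow from Jack.
Hank must be grey (only option left). Eliminate grey elsewhere: Alice, Priya, Ivy.
Ivy's domain is down to {black}, so Ivy = black. Eliminate black elsewhere: Alice.
So Alice = orange.

orange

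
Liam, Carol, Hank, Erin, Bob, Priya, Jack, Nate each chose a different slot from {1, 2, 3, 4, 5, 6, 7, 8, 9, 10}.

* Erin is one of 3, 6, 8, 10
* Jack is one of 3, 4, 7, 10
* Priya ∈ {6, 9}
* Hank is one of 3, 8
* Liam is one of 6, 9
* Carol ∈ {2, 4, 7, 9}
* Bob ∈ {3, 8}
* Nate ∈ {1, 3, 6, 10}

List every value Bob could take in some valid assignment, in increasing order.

3, 8

The 2 variables Liam and Priya are confined to {6, 9}, which locks those values in; drop them from Carol, Erin, Nate.
The 2 variables Hank and Bob are confined to {3, 8}, which locks those values in; drop them from Erin, Jack, Nate.
Erin has just one choice, so Erin = 10. Eliminate 10 elsewhere: Jack, Nate.
Nate has just one choice, so Nate = 1.
No further eliminations apply; Bob can still be any of 3, 8.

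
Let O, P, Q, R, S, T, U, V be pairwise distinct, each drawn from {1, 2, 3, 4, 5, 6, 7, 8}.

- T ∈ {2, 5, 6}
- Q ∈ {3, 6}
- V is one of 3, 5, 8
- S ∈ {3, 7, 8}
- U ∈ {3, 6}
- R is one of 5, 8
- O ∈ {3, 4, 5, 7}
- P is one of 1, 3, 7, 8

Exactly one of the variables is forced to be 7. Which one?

Among the 8 variables, 1 fits only P (and all 8 values in {1, 2, 3, 4, 5, 6, 7, 8} must be used), so P = 1.
The 7 still-open variables together cover exactly {2, 3, 4, 5, 6, 7, 8} — 7 values for 7 variables — and 2 appears only in T's list, so T = 2.
The 6 still-open variables draw from only 6 values {3, 4, 5, 6, 7, 8}, so each is used; only O can be 4, hence O = 4.
The 5 still-open variables draw from only 5 values {3, 5, 6, 7, 8}, so each is used; only S can be 7, hence S = 7.

S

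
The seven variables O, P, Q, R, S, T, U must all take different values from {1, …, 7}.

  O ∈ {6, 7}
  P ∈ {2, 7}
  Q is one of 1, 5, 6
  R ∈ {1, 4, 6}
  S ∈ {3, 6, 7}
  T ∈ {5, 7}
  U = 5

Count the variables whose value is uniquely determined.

U's domain is down to {5}, so U = 5. So Q, T can't be 5.
That leaves T = 7. So O, P, S can't be 7.
O has just one choice, so O = 6. Remove 6 from Q, R, S.
P has just one choice, so P = 2.
That leaves Q = 1. So R can't be 1.
That leaves R = 4.
S has just one choice, so S = 3.
Every variable is fixed: O=6, P=2, Q=1, R=4, S=3, T=7, U=5. That makes 7.

7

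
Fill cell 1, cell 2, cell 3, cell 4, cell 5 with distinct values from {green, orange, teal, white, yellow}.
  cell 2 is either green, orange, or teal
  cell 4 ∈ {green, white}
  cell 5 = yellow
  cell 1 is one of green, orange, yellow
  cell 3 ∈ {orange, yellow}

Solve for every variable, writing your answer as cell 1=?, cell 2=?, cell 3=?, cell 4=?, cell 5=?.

cell 1=green, cell 2=teal, cell 3=orange, cell 4=white, cell 5=yellow

cell 5 must be yellow (only option left). Strike yellow from cell 1, cell 3.
cell 3 must be orange (only option left). Eliminate orange elsewhere: cell 1, cell 2.
That leaves cell 1 = green. So cell 2, cell 4 can't be green.
cell 2's domain is down to {teal}, so cell 2 = teal.
cell 4 must be white (only option left).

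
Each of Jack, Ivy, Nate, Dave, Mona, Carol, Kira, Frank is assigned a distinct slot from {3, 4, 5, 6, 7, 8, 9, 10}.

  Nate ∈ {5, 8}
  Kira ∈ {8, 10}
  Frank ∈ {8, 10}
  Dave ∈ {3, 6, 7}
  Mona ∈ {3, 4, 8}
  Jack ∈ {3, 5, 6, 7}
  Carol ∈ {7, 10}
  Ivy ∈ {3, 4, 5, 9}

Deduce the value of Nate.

5

The 8 variables draw from only 8 values {3, 4, 5, 6, 7, 8, 9, 10}, so each is used; only Ivy can be 9, hence Ivy = 9.
The 7 still-open variables together cover exactly {3, 4, 5, 6, 7, 8, 10} — 7 values for 7 variables — and 4 appears only in Mona's list, so Mona = 4.
The 2 variables Kira and Frank are confined to {8, 10}, which locks those values in; drop them from Nate, Carol.
So Nate = 5.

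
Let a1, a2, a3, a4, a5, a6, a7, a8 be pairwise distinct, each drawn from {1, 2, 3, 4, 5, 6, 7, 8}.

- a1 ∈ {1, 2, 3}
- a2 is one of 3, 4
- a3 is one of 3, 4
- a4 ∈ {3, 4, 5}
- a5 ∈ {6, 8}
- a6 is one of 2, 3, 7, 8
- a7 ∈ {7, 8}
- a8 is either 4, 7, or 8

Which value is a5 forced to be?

6

Among the 8 variables, 1 fits only a1 (and all 8 values in {1, 2, 3, 4, 5, 6, 7, 8} must be used), so a1 = 1.
The 7 still-open variables together cover exactly {2, 3, 4, 5, 6, 7, 8} — 7 values for 7 variables — and 2 appears only in a6's list, so a6 = 2.
Among the 6 still-open variables, 5 fits only a4 (and all 6 values in {3, 4, 5, 6, 7, 8} must be used), so a4 = 5.
The 5 still-open variables draw from only 5 values {3, 4, 6, 7, 8}, so each is used; only a5 can be 6, hence a5 = 6.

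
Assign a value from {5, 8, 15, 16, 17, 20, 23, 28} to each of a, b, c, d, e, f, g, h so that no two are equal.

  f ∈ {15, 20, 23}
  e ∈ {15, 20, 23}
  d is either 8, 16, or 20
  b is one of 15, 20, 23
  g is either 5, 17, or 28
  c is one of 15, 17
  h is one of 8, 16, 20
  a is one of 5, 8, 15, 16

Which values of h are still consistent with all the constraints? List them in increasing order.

8, 16

The 8 variables draw from only 8 values {5, 8, 15, 16, 17, 20, 23, 28}, so each is used; only g can be 28, hence g = 28.
Among the 7 still-open variables, 5 fits only a (and all 7 values in {5, 8, 15, 16, 17, 20, 23} must be used), so a = 5.
Among the 6 still-open variables, 17 fits only c (and all 6 values in {8, 15, 16, 17, 20, 23} must be used), so c = 17.
b, e, f between them cover only {15, 20, 23} — a naked triple. Remove those values from d, h.
No further eliminations apply; h can still be any of 8, 16.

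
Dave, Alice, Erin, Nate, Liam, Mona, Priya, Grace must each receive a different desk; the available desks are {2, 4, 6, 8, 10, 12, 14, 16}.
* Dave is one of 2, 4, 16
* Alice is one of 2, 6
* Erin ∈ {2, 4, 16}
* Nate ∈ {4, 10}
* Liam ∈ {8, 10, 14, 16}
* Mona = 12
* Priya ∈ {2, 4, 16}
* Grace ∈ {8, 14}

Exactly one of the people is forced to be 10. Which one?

Nate

Mona's domain is down to {12}, so Mona = 12.
Among the 7 still-open variables, 6 fits only Alice (and all 7 values in {2, 4, 6, 8, 10, 14, 16} must be used), so Alice = 6.
Dave, Erin, Priya share exactly the 3 values {2, 4, 16}; by pigeonhole those values go to them, so strike 2, 4, 16 from Nate, Liam.
So 10 goes to Nate.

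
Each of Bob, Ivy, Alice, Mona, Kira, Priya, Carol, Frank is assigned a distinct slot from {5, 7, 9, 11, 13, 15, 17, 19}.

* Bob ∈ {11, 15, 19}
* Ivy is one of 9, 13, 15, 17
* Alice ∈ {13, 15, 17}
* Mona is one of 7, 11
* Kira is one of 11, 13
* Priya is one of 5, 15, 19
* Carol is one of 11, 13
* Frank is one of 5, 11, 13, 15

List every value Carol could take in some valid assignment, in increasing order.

The 8 variables draw from only 8 values {5, 7, 9, 11, 13, 15, 17, 19}, so each is used; only Mona can be 7, hence Mona = 7.
The 7 still-open variables draw from only 7 values {5, 9, 11, 13, 15, 17, 19}, so each is used; only Ivy can be 9, hence Ivy = 9.
The 6 still-open variables draw from only 6 values {5, 11, 13, 15, 17, 19}, so each is used; only Alice can be 17, hence Alice = 17.
The 2 variables Kira and Carol are confined to {11, 13}, which locks those values in; drop them from Bob, Frank.
No further eliminations apply; Carol can still be any of 11, 13.

11, 13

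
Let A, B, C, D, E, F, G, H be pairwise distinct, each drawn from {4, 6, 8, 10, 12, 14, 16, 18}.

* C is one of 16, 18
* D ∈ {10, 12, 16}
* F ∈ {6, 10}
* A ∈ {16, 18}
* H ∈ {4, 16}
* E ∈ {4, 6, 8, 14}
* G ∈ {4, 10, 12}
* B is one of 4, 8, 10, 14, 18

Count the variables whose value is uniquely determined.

The 2 variables A and C are confined to {16, 18}, which locks those values in; drop them from B, D, H.
H must be 4 (only option left). Eliminate 4 elsewhere: B, E, G.
D and G between them cover only {10, 12} — a naked pair. Remove those values from B, F.
F has just one choice, so F = 6. Remove 6 from E.
Determined: F=6, H=4. The other variables each still have more than one consistent value. That makes 2.

2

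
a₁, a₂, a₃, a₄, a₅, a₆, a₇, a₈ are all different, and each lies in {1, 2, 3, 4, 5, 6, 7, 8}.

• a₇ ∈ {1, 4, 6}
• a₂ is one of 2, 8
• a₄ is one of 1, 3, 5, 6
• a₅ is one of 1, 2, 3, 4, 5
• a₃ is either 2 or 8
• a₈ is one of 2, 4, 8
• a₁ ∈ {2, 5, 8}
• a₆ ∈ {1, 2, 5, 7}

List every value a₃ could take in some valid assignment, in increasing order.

The 8 variables draw from only 8 values {1, 2, 3, 4, 5, 6, 7, 8}, so each is used; only a₆ can be 7, hence a₆ = 7.
a₂ and a₃ between them cover only {2, 8} — a naked pair. Remove those values from a₁, a₅, a₈.
a₁ has just one choice, so a₁ = 5. So a₄, a₅ can't be 5.
a₈ must be 4 (only option left). Strike 4 from a₅, a₇.
No further eliminations apply; a₃ can still be any of 2, 8.

2, 8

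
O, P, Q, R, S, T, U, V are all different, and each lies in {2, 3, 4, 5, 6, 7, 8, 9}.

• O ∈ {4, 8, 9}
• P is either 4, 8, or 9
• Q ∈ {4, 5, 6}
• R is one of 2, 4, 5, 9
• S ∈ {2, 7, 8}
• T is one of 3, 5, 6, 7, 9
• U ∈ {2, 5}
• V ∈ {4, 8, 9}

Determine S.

The 8 variables draw from only 8 values {2, 3, 4, 5, 6, 7, 8, 9}, so each is used; only T can be 3, hence T = 3.
Among the 7 still-open variables, 6 fits only Q (and all 7 values in {2, 4, 5, 6, 7, 8, 9} must be used), so Q = 6.
Among the 6 still-open variables, 7 fits only S (and all 6 values in {2, 4, 5, 7, 8, 9} must be used), so S = 7.

7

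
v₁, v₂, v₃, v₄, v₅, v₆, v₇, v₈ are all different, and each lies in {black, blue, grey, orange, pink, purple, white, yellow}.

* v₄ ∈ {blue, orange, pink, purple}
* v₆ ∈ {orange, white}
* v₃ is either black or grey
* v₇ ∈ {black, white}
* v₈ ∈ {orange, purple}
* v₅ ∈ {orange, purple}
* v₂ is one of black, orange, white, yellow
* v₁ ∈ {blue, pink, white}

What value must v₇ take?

black

The 8 variables together cover exactly {black, blue, grey, orange, pink, purple, white, yellow} — 8 values for 8 variables — and grey appears only in v₃'s list, so v₃ = grey.
Among the 7 still-open variables, yellow fits only v₂ (and all 7 values in {black, blue, orange, pink, purple, white, yellow} must be used), so v₂ = yellow.
The 6 still-open variables together cover exactly {black, blue, orange, pink, purple, white} — 6 values for 6 variables — and black appears only in v₇'s list, so v₇ = black.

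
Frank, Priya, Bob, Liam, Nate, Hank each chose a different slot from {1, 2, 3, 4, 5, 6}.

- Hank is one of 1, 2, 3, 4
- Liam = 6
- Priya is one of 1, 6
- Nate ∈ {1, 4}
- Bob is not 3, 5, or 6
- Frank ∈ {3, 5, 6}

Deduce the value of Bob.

2

Liam has just one choice, so Liam = 6. Eliminate 6 elsewhere: Frank, Priya.
Priya has just one choice, so Priya = 1. Eliminate 1 elsewhere: Bob, Nate, Hank.
Nate must be 4 (only option left). Eliminate 4 elsewhere: Bob, Hank.
So Bob = 2.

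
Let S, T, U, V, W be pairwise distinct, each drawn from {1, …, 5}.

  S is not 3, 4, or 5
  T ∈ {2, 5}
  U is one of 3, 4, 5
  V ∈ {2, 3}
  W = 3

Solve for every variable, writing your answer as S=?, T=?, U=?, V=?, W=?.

S=1, T=5, U=4, V=2, W=3

W has just one choice, so W = 3. Remove 3 from U, V.
V must be 2 (only option left). Remove 2 from S, T.
S has just one choice, so S = 1.
T's domain is down to {5}, so T = 5. So U can't be 5.
U has just one choice, so U = 4.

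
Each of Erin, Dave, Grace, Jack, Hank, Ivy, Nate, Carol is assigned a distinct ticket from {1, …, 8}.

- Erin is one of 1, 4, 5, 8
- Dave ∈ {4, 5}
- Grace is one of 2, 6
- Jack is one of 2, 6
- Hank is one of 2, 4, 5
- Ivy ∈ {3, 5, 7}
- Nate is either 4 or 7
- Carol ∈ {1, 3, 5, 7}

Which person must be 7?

The 8 variables draw from only 8 values {1, 2, 3, 4, 5, 6, 7, 8}, so each is used; only Erin can be 8, hence Erin = 8.
The 7 still-open variables together cover exactly {1, 2, 3, 4, 5, 6, 7} — 7 values for 7 variables — and 1 appears only in Carol's list, so Carol = 1.
The 6 still-open variables together cover exactly {2, 3, 4, 5, 6, 7} — 6 values for 6 variables — and 3 appears only in Ivy's list, so Ivy = 3.
The 5 still-open variables draw from only 5 values {2, 4, 5, 6, 7}, so each is used; only Nate can be 7, hence Nate = 7.

Nate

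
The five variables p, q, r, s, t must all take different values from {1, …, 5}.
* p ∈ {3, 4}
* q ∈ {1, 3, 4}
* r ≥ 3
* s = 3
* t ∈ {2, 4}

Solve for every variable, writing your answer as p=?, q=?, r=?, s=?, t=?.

s's domain is down to {3}, so s = 3. So p, q, r can't be 3.
p must be 4 (only option left). Remove 4 from q, r, t.
That leaves q = 1.
r must be 5 (only option left).
t's domain is down to {2}, so t = 2.

p=4, q=1, r=5, s=3, t=2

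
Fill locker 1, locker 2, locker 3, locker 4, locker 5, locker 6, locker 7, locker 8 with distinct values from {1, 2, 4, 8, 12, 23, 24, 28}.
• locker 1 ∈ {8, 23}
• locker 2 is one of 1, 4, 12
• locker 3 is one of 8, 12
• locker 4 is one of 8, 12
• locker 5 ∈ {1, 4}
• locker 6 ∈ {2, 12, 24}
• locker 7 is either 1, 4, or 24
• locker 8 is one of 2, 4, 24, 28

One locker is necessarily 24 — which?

Among the 8 variables, 23 fits only locker 1 (and all 8 values in {1, 2, 4, 8, 12, 23, 24, 28} must be used), so locker 1 = 23.
The 7 still-open variables together cover exactly {1, 2, 4, 8, 12, 24, 28} — 7 values for 7 variables — and 28 appears only in locker 8's list, so locker 8 = 28.
The 6 still-open variables draw from only 6 values {1, 2, 4, 8, 12, 24}, so each is used; only locker 6 can be 2, hence locker 6 = 2.
The 5 still-open variables together cover exactly {1, 4, 8, 12, 24} — 5 values for 5 variables — and 24 appears only in locker 7's list, so locker 7 = 24.

locker 7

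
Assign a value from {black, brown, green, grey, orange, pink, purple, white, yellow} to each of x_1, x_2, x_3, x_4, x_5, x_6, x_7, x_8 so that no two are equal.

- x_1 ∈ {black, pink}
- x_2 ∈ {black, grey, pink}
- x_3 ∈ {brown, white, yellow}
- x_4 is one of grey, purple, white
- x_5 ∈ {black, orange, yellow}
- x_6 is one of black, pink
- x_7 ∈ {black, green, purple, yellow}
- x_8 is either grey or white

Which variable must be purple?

x_4

The 2 variables x_1 and x_6 are confined to {black, pink}, which locks those values in; drop them from x_2, x_5, x_7.
That leaves x_2 = grey. Strike grey from x_4, x_8.
That leaves x_8 = white. Eliminate white elsewhere: x_3, x_4.
So purple goes to x_4.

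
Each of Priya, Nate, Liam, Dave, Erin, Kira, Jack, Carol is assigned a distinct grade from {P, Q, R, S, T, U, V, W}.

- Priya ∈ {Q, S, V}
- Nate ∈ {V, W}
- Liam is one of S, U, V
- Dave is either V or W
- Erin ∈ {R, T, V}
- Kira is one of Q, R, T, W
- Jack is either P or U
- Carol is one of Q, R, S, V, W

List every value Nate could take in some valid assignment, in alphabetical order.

V, W

The 8 variables draw from only 8 values {P, Q, R, S, T, U, V, W}, so each is used; only Jack can be P, hence Jack = P.
The 7 still-open variables together cover exactly {Q, R, S, T, U, V, W} — 7 values for 7 variables — and U appears only in Liam's list, so Liam = U.
The 2 variables Nate and Dave are confined to {V, W}, which locks those values in; drop them from Priya, Erin, Kira, Carol.
No further eliminations apply; Nate can still be any of V, W.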